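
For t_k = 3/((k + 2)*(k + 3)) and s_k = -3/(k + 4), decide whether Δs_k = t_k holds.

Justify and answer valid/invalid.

s_(k+1) = -3/(k + 5)
s_(k+1) − s_k = 3/((k + 4)*(k + 5))
(s_(k+1) − s_k) − t_k = 6*(-2*k - 7)/(k**4 + 14*k**3 + 71*k**2 + 154*k + 120)

Invalid: residual 6*(-2*k - 7)/(k**4 + 14*k**3 + 71*k**2 + 154*k + 120) ≠ 0.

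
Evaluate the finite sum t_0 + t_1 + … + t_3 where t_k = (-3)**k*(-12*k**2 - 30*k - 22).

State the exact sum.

Σ = 4940

Step 1: r(k) = 3*(-6*k**2 - 27*k - 32)/(6*k**2 + 15*k + 11).
A = -3, B = 1, C = k**2 + 5*k/2 + 11/6.
Solve (-3)·f(k+1) − (1)·f(k) = k**2 + 5*k/2 + 11/6.
deg f ≤ 2 (via 0,0,2).
Match coefficients ⇒ f(k) = -(3*k**2 + 3*k + 1)/12.
Then R = B(k−1)f/C = -(3*k**2 + 3*k + 1)/(2*(6*k**2 + 15*k + 11)), so s_k = R(k)·t_k = (-3)**k*(3*k**2 + 3*k + 1).
Δs = (-3)**k*(-12*k**2 - 30*k - 22), as required.
Sum = s_(4) − s_(0); s_(4) = 4941, s_(0) = 1 ⇒ 4940.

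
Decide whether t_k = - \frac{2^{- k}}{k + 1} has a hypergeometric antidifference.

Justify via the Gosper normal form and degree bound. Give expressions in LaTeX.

No — t_k has no hypergeometric antidifference.

Compute t_(k+1)/t_k: get (k + 1)/(2*(k + 2)).
Take A(k)=k/2 + 1/2, B(k)=k + 2, C(k)=1.
Key eq: (k/2 + 1/2)·f(k+1) = (k + 1)·f(k) + (1).
deg f ≤ -1 (via 1,1,0).
Negative degree bound (-1): no f exists, t_k not Gosper-summable.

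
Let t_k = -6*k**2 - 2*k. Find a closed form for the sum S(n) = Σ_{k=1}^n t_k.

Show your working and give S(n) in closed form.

Compute t_(k+1)/t_k: get (k + 3*(k + 1)**2 + 1)/(k*(3*k + 1)).
Take A(k)=1, B(k)=1, C(k)=k**2 + k/3.
Solve (1)·f(k+1) − (1)·f(k) = k**2 + k/3.
Bound: deg f ≤ 3.
Solve for f: f(k) = k**2*(k - 1)/3 (degree 3 ≤ 3).
Certificate R = B(k−1)f/C = k*(k - 1)/(3*k + 1) gives s_k = 2*k**2*(1 - k).
Check: Δs_k = 2*k*(-3*k - 1). ✓
Σ_(k=1)^n t_k = s_(n+1) − s_(1) = (2*n*(-n**2 - 2*n - 1)) − (0), i.e. 2*n*(-n**2 - 2*n - 1).

S(n) = 2*n*(-n**2 - 2*n - 1)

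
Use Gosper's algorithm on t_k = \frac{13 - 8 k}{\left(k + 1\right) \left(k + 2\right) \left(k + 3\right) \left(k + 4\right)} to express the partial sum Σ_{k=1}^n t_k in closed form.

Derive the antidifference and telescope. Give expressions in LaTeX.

S(n) = \frac{n \left(- n^{2} - 9 n + 70\right)}{24 \left(n^{3} + 9 n^{2} + 26 n + 24\right)}

Ratio r(k) = (k + 1)*(8*k - 5)/((k + 5)*(8*k - 13)).
A = k + 1, B = k + 5, C = k - 13/8.
f must satisfy (k + 1)·f(k+1) − (k + 4)·f(k) = k - 13/8.
Bound: deg f ≤ 3.
Solving with deg f ≤ 3: f(k) = -k*(k**2 + 6*k + 19)/16.
So s_k = (B(k−1)f/C)·t_k = (-k*(k + 4)*(k**2 + 6*k + 19)/(2*(8*k - 13)))·t_k = k*(k**2 + 6*k + 19)/(2*(k + 1)*(k + 2)*(k + 3)).
s_(k+1) − s_k = (13 - 8*k)/(k**4 + 10*k**3 + 35*k**2 + 50*k + 24) = t_k.
Σ_(k=1)^n t_k = s_(n+1) − s_(1) = ((n**3 + 9*n**2 + 34*n + 26)/(2*(n**3 + 9*n**2 + 26*n + 24))) − (13/24), i.e. n*(-n**2 - 9*n + 70)/(24*(n**3 + 9*n**2 + 26*n + 24)).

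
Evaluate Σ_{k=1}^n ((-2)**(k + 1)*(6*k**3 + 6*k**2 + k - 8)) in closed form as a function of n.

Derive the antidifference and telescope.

S(n) = -8*(-2)**n*n**3 - 16*(-2)**n*n**2 - 4*(-2)**n*n + 12*(-2)**n - 12

Ratio r(k) = 2*(-6*k**3 - 24*k**2 - 31*k - 5)/(6*k**3 + 6*k**2 + k - 8).
Normal form (A,B,C) = (-2, 1, k**3 + k**2 + k/6 - 4/3).
Need (-2)·f(k+1) − (1)·f(k) = k**3 + k**2 + k/6 - 4/3.
From deg A=0, deg B=0, deg C=3: d=3.
Match coefficients ⇒ f(k) = -(2*k**3 - 2*k**2 - k - 2)/6.
So s_k = (B(k−1)f/C)·t_k = (-(2*k**3 - 2*k**2 - k - 2)/(6*k**3 + 6*k**2 + k - 8))·t_k = (-2)**(k + 1)*(-2*k**3 + 2*k**2 + k + 2).
Δs = (-2)**(k + 1)*(6*k**3 + 6*k**2 + k - 8), as required.
Σ_(k=1)^n t_k = s_(n+1) − s_(1) = ((-2)**(n + 2)*(-2*n**3 - 4*n**2 - n + 3)) − (12), i.e. -8*(-2)**n*n**3 - 16*(-2)**n*n**2 - 4*(-2)**n*n + 12*(-2)**n - 12.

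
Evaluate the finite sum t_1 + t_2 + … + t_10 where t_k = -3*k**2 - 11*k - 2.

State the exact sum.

r(k) = (3*k**2 + 17*k + 16)/(3*k**2 + 11*k + 2) after simplifying.
Normal form (A,B,C) = (1, 1, k**2 + 11*k/3 + 2/3).
f must satisfy (1)·f(k+1) − (1)·f(k) = k**2 + 11*k/3 + 2/3.
From deg A=0, deg B=0, deg C=2: d=3.
Solve for f: f(k) = k*(k**2 + 4*k - 3)/3 (degree 3 ≤ 3).
R(k) = B(k−1)·f(k)/C(k) = k*(k**2 + 4*k - 3)/(3*k**2 + 11*k + 2); s_k = R·t_k = k*(-k**2 - 4*k + 3).
Δs = -3*k**2 - 11*k - 2, as required.
Sum = s_(11) − s_(1); s_(11) = -1782, s_(1) = -2 ⇒ -1780.

Σ = -1780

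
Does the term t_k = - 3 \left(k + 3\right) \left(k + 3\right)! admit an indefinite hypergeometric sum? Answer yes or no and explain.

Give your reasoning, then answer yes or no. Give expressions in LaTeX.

Compute t_(k+1)/t_k: get (k + 4)**2/(k + 3).
Gosper form: A/B · C(k+1)/C(k) with A=k + 4, B=1, C=k + 3.
Set up (k + 4)·f(k+1) − (1)·f(k) − (k + 3) = 0.
From deg A=1, deg B=0, deg C=1: d=0.
A polynomial solution: f(k) = 1.
Get s_k = R·t_k = -3*factorial(k + 3) with R(k) = B(k−1)f(k)/C(k) = 1/(k + 3).
s_(k+1) − s_k = -3*(k + 3)*factorial(k + 3) = t_k.

Yes. s_k = - 3 \left(k + 3\right)!.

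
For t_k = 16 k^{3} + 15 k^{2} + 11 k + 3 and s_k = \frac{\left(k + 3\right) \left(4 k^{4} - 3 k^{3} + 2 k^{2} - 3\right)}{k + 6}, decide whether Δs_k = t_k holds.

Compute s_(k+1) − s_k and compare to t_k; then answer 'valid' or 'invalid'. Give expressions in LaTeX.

Invalid: residual \frac{9 \left(- 4 k^{4} - 38 k^{3} - 33 k^{2} - 23 k - 7\right)}{k^{2} + 13 k + 42} ≠ 0.

s_(k+1) = k*(4*k**4 + 29*k**3 + 69*k**2 + 79*k + 44)/(k + 7)
s_(k+1) − s_k = (16*k**5 + 187*k**4 + 536*k**3 + 479*k**2 + 294*k + 63)/(k**2 + 13*k + 42)
(s_(k+1) − s_k) − t_k = 9*(-4*k**4 - 38*k**3 - 33*k**2 - 23*k - 7)/(k**2 + 13*k + 42)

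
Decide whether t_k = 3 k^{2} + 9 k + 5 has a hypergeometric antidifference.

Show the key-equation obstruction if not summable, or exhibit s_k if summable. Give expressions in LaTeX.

r(k) = (3*k**2 + 15*k + 17)/(3*k**2 + 9*k + 5) after simplifying.
Factor: A=1; B=1; C=k**2 + 3*k + 5/3.
f must satisfy (1)·f(k+1) − (1)·f(k) = k**2 + 3*k + 5/3.
Bound: deg f ≤ 3.
Solve for f: f(k) = k*(k**2 + 3*k + 1)/3 (degree 3 ≤ 3).
Then R = B(k−1)f/C = k*(k**2 + 3*k + 1)/(3*k**2 + 9*k + 5), so s_k = R(k)·t_k = k*(k**2 + 3*k + 1).
Check: Δs_k = 3*k**2 + 9*k + 5. ✓

Yes. s_k = k \left(k^{2} + 3 k + 1\right).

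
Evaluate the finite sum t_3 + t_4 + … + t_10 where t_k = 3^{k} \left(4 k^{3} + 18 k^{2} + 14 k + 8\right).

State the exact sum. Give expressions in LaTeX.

Compute t_(k+1)/t_k: get 3*(2*k**3 + 15*k**2 + 31*k + 22)/(2*k**3 + 9*k**2 + 7*k + 4).
A = 3, B = 1, C = k**3 + 9*k**2/2 + 7*k/2 + 2.
Need (3)·f(k+1) − (1)·f(k) = k**3 + 9*k**2/2 + 7*k/2 + 2.
d = 3 from the (0,0,3) case.
Solve for f: f(k) = (k**3 - k + 2)/2 (degree 3 ≤ 3).
So s_k = (B(k−1)f/C)·t_k = ((k**3 - k + 2)/(2*k**3 + 9*k**2 + 7*k + 4))·t_k = 2*3**k*(k**3 - k + 2).
Verify: 2*3**k*(-k**3 - 2*k + 3*(k + 1)**3 + 1) matches t_k.
Telescoping: Σ = s_(11) − s_(3) = 468376668 − (1404) = 468375264.

Σ = 468375264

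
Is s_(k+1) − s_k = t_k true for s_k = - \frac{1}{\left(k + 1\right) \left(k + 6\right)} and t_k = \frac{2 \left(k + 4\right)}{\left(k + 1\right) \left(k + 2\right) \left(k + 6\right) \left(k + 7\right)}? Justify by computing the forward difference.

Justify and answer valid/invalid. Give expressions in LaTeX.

s_(k+1) = -1/((k + 2)*(k + 7))
s_(k+1) − s_k = 2*(k + 4)/(k**4 + 16*k**3 + 83*k**2 + 152*k + 84)
(s_(k+1) − s_k) − t_k = 0

Valid: the claim telescopes to t_k.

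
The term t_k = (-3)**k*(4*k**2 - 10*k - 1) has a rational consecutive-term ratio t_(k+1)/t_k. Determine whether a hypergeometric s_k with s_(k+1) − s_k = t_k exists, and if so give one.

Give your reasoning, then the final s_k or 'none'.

s_k = (-3)**k*(-k**2 + 4*k - 2)

t_(k+1)/t_k = 3*(-4*k**2 + 2*k + 7)/(4*k**2 - 10*k - 1).
A = -3, B = 1, C = k**2 - 5*k/2 - 1/4.
Need (-3)·f(k+1) − (1)·f(k) = k**2 - 5*k/2 - 1/4.
Bound: deg f ≤ 2.
Solving with deg f ≤ 2: f(k) = -(k**2 - 4*k + 2)/4.
Then R = B(k−1)f/C = -(k**2 - 4*k + 2)/(4*k**2 - 10*k - 1), so s_k = R(k)·t_k = (-3)**k*(-k**2 + 4*k - 2).
Check: Δs_k = (-3)**k*(4*k**2 - 10*k - 1). ✓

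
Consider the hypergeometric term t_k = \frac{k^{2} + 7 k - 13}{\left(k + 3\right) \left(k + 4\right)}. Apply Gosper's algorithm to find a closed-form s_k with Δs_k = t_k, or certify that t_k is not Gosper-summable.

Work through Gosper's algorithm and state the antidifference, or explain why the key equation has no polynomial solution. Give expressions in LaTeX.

Step 1: r(k) = (k + 3)*(7*k + (k + 1)**2 - 6)/((k + 5)*(k**2 + 7*k - 13)).
Take A(k)=k + 3, B(k)=k + 5, C(k)=k**2 + 7*k - 13.
Solve (k + 3)·f(k+1) − (k + 4)·f(k) = k**2 + 7*k - 13.
Degrees (1,1,2) ⇒ d ≤ 2.
Coefficient equations give f(k) = k*(3*k - 16)/3.
Certificate R = B(k−1)f/C = k*(k + 4)*(3*k - 16)/(3*(k**2 + 7*k - 13)) gives s_k = k*(3*k - 16)/(3*(k + 3)).
Verify: (k**2 + 7*k - 13)/(k**2 + 7*k + 12) matches t_k.

s_k = \frac{k \left(3 k - 16\right)}{3 \left(k + 3\right)}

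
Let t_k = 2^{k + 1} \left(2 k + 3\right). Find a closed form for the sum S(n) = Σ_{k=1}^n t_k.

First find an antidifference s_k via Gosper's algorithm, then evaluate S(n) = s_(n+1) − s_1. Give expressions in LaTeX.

r(k) = 2*(2*k + 5)/(2*k + 3) after simplifying.
Factor: A=2; B=1; C=k + 3/2.
Key eq: (2)·f(k+1) = (1)·f(k) + (k + 3/2).
d = 1 from the (0,0,1) case.
Coefficient equations give f(k) = (2*k - 1)/2.
Certificate R = B(k−1)f/C = (2*k - 1)/(2*k + 3) gives s_k = 2**(k + 1)*(2*k - 1).
Check: Δs_k = 2**(k + 1)*(2*k + 3). ✓
Evaluate: s_(n+1) = 2**(n + 2)*(2*n + 1); subtract s_(1) = 4 ⇒ S(n) = 8*2**n*n + 4*2**n - 4.

S(n) = 8 \cdot 2^{n} n + 4 \cdot 2^{n} - 4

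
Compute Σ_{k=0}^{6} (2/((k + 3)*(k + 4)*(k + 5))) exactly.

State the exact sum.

Step 1: r(k) = (k + 3)/(k + 6).
So A=k + 3 and B=k + 6, with C=1.
Key eq: (k + 3)·f(k+1) = (k + 5)·f(k) + (1).
d = 2 from the (1,1,0) case.
A polynomial solution: f(k) = k*(k + 7)/24.
Then R = B(k−1)f/C = k*(k + 5)*(k + 7)/24, so s_k = R(k)·t_k = k*(k + 7)/(12*(k + 3)*(k + 4)).
s_(k+1) − s_k = 2/(k**3 + 12*k**2 + 47*k + 60) = t_k.
Sum = s_(7) − s_(0); s_(7) = 49/660, s_(0) = 0 ⇒ 49/660.

Σ = 49/660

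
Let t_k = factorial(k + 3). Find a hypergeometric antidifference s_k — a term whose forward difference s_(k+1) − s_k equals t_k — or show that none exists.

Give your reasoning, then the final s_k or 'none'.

no hypergeometric antidifference exists

Step 1: r(k) = k + 4.
Gosper form: A/B · C(k+1)/C(k) with A=k + 4, B=1, C=1.
f must satisfy (k + 4)·f(k+1) − (1)·f(k) = 1.
Degrees (1,0,0) ⇒ d ≤ -1.
Bound -1 < 0, so the key equation has no polynomial solution.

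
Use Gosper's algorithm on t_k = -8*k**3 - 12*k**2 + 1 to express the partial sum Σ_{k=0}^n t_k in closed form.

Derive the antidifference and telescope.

Step 1: r(k) = (8*(k + 1)**3 + 12*(k + 1)**2 - 1)/(8*k**3 + 12*k**2 - 1).
Normal form (A,B,C) = (1, 1, k**3 + 3*k**2/2 - 1/8).
Key eq: (1)·f(k+1) = (1)·f(k) + (k**3 + 3*k**2/2 - 1/8).
Degrees (0,0,3) ⇒ d ≤ 4.
Solve for f: f(k) = k*(2*k**3 - 4*k + 1)/8 (degree 4 ≤ 4).
R(k) = B(k−1)·f(k)/C(k) = k*(2*k**3 - 4*k + 1)/(8*k**3 + 12*k**2 - 1); s_k = R·t_k = k*(-2*k**3 + 4*k - 1).
Verify: -8*k**3 - 12*k**2 + 1 matches t_k.
Evaluate: s_(n+1) = -2*n**4 - 8*n**3 - 8*n**2 - n + 1; subtract s_(0) = 0 ⇒ S(n) = -2*n**4 - 8*n**3 - 8*n**2 - n + 1.

S(n) = -2*n**4 - 8*n**3 - 8*n**2 - n + 1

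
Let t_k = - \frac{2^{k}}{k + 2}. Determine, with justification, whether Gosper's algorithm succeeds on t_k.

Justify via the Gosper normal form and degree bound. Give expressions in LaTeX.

No — key equation has no polynomial f.

Step 1: r(k) = 2*(k + 2)/(k + 3).
Factor: A=2*k + 4; B=k + 3; C=1.
f must satisfy (2*k + 4)·f(k+1) − (k + 2)·f(k) = 1.
Bound: deg f ≤ -1.
d = -1 < 0 ⇒ no nonzero polynomial f; not summable.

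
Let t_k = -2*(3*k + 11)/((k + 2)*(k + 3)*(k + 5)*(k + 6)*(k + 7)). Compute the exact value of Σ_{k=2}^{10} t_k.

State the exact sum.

Σ = -207/24752

r(k) = (k + 2)*(k + 5)*(3*k + 14)/((k + 4)*(k + 8)*(3*k + 11)) after simplifying.
Take A(k)=k + 2, B(k)=k + 8, C(k)=k**2 + 23*k/3 + 44/3.
Solve (k + 2)·f(k+1) − (k + 7)·f(k) = k**2 + 23*k/3 + 44/3.
Degrees (1,1,2) ⇒ d ≤ 5.
Coefficient equations give f(k) = k*(k + 3)*(k + 4)*(k**2 + 13*k + 52)/180.
Get s_k = R·t_k = k*(-k**2 - 13*k - 52)/(30*(k**3 + 13*k**2 + 52*k + 60)) with R(k) = B(k−1)f(k)/C(k) = k*(k + 3)*(k + 7)*(k**2 + 13*k + 52)/(60*(3*k + 11)).
Δs = 2*(-3*k - 11)/(k**5 + 23*k**4 + 203*k**3 + 853*k**2 + 1692*k + 1260), as required.
Telescoping: Σ = s_(11) − s_(2) = -869/26520 − (-41/1680) = -207/24752.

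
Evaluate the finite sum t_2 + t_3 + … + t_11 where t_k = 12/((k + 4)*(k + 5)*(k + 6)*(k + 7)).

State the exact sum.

Σ = 95/8568

Step 1: r(k) = (k + 4)/(k + 8).
A = k + 4, B = k + 8, C = 1.
Set up (k + 4)·f(k+1) − (k + 7)·f(k) − (1) = 0.
Bound: deg f ≤ 3.
Solving with deg f ≤ 3: f(k) = k*(k**2 + 15*k + 74)/360.
Certificate R = B(k−1)f/C = k*(k + 7)*(k**2 + 15*k + 74)/360 gives s_k = k*(k**2 + 15*k + 74)/(30*(k + 4)*(k + 5)*(k + 6)).
Δs = 12/(k**4 + 22*k**3 + 179*k**2 + 638*k + 840), as required.
Sum = s_(12) − s_(2); s_(12) = 199/6120, s_(2) = 3/140 ⇒ 95/8568.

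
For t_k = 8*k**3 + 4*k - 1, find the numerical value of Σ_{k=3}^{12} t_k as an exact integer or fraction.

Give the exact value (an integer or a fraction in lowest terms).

Σ = 48890

Ratio r(k) = (4*k + 8*(k + 1)**3 + 3)/(8*k**3 + 4*k - 1).
Factor: A=1; B=1; C=k**3 + k/2 - 1/8.
Solve (1)·f(k+1) − (1)·f(k) = k**3 + k/2 - 1/8.
d = 4 from the (0,0,3) case.
Coefficient equations give f(k) = k*(2*k**3 - 4*k**2 + 4*k - 3)/8.
Get s_k = R·t_k = k*(2*k**3 - 4*k**2 + 4*k - 3) with R(k) = B(k−1)f(k)/C(k) = k*(2*k**3 - 4*k**2 + 4*k - 3)/(8*k**3 + 4*k - 1).
s_(k+1) − s_k = 8*k**3 + 4*k - 1 = t_k.
Evaluate s at k=13 and k=3: 48971 and 81; difference 48890.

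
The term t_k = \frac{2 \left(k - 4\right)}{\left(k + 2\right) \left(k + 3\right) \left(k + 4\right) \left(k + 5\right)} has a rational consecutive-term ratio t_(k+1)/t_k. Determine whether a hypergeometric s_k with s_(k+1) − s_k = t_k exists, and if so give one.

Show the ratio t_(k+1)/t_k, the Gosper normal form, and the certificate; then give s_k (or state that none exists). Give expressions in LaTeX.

Step 1: r(k) = (k - 3)*(k + 2)/((k - 4)*(k + 6)).
So A=k + 2 and B=k + 6, with C=k - 4.
f must satisfy (k + 2)·f(k+1) − (k + 5)·f(k) = k - 4.
Bound: deg f ≤ 3.
Solving with deg f ≤ 3: f(k) = -k*(k**2 + 9*k + 38)/24.
Certificate R = B(k−1)f/C = -k*(k + 5)*(k**2 + 9*k + 38)/(24*(k - 4)) gives s_k = k*(-k**2 - 9*k - 38)/(12*(k + 2)*(k + 3)*(k + 4)).
Check: Δs_k = 2*(k - 4)/(k**4 + 14*k**3 + 71*k**2 + 154*k + 120). ✓

s_k = \frac{k \left(- k^{2} - 9 k - 38\right)}{12 \left(k + 2\right) \left(k + 3\right) \left(k + 4\right)}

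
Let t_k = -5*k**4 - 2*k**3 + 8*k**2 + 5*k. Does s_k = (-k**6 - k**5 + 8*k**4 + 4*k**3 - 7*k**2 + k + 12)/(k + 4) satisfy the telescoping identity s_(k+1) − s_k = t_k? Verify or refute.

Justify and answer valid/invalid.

s_(k+1) = (-k**6 - 7*k**5 - 12*k**4 + 6*k**3 + 28*k**2 + 20*k + 16)/(k + 5)
s_(k+1) − s_k = (-5*k**6 - 43*k**5 - 86*k**4 + 39*k**3 + 166*k**2 + 79*k + 4)/(k**2 + 9*k + 20)
(s_(k+1) − s_k) − t_k = (4*k**5 + 24*k**4 + 2*k**3 - 39*k**2 - 21*k + 4)/(k**2 + 9*k + 20)

Invalid: residual (4*k**5 + 24*k**4 + 2*k**3 - 39*k**2 - 21*k + 4)/(k**2 + 9*k + 20) ≠ 0.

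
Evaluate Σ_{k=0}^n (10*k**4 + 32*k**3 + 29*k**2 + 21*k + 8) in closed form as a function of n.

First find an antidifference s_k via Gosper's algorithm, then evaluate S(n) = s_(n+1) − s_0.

S(n) = 2*n**5 + 13*n**4 + 29*n**3 + 33*n**2 + 23*n + 8

The ratio is (10*k**4 + 72*k**3 + 185*k**2 + 215*k + 100)/(10*k**4 + 32*k**3 + 29*k**2 + 21*k + 8).
So A=1 and B=1, with C=k**4 + 16*k**3/5 + 29*k**2/10 + 21*k/10 + 4/5.
Key eq: (1)·f(k+1) = (1)·f(k) + (k**4 + 16*k**3/5 + 29*k**2/10 + 21*k/10 + 4/5).
From deg A=0, deg B=0, deg C=4: d=5.
Coefficient equations give f(k) = k*(2*k**4 + 3*k**3 - 3*k**2 + 4*k + 2)/10.
So s_k = (B(k−1)f/C)·t_k = (k*(2*k**4 + 3*k**3 - 3*k**2 + 4*k + 2)/(10*k**4 + 32*k**3 + 29*k**2 + 21*k + 8))·t_k = k*(2*k**4 + 3*k**3 - 3*k**2 + 4*k + 2).
Verify: 10*k**4 + 32*k**3 + 29*k**2 + 21*k + 8 matches t_k.
Evaluate: s_(n+1) = 2*n**5 + 13*n**4 + 29*n**3 + 33*n**2 + 23*n + 8; subtract s_(0) = 0 ⇒ S(n) = 2*n**5 + 13*n**4 + 29*n**3 + 33*n**2 + 23*n + 8.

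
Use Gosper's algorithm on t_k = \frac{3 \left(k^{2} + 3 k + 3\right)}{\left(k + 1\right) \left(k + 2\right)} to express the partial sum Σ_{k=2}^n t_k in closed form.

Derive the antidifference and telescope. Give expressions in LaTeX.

S(n) = \frac{3 n^{2} + 4 n - 7}{n + 2}

The ratio is (k + 1)*(3*k + (k + 1)**2 + 6)/((k + 3)*(k**2 + 3*k + 3)).
So A=k + 1 and B=k + 3, with C=k**2 + 3*k + 3.
Solve (k + 1)·f(k+1) − (k + 2)·f(k) = k**2 + 3*k + 3.
d = 2 from the (1,1,2) case.
Solving with deg f ≤ 2: f(k) = k*(k + 2).
Certificate R = B(k−1)f/C = k*(k + 2)**2/(k**2 + 3*k + 3) gives s_k = 3*k*(k + 2)/(k + 1).
Check: Δs_k = 3*(k**2 + 3*k + 3)/(k**2 + 3*k + 2). ✓
Σ_(k=2)^n t_k = s_(n+1) − s_(2) = (3*(n**2 + 4*n + 3)/(n + 2)) − (8), i.e. (3*n**2 + 4*n - 7)/(n + 2).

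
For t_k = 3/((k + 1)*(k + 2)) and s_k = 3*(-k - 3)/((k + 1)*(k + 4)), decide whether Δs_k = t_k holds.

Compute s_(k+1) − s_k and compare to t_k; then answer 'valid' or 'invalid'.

s_(k+1) = 3*(-k - 4)/((k + 2)*(k + 5))
s_(k+1) − s_k = 3*(k**2 + 7*k + 14)/(k**4 + 12*k**3 + 49*k**2 + 78*k + 40)
(s_(k+1) − s_k) − t_k = 6*(-k - 3)/(k**4 + 12*k**3 + 49*k**2 + 78*k + 40)

Invalid: residual 6*(-k - 3)/(k**4 + 12*k**3 + 49*k**2 + 78*k + 40) ≠ 0.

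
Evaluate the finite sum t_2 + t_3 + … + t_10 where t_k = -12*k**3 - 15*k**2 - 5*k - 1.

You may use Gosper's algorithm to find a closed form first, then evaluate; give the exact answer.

Σ = -42327

Step 1: r(k) = (12*k**3 + 51*k**2 + 71*k + 33)/(12*k**3 + 15*k**2 + 5*k + 1).
Normal form (A,B,C) = (1, 1, k**3 + 5*k**2/4 + 5*k/12 + 1/12).
Set up (1)·f(k+1) − (1)·f(k) − (k**3 + 5*k**2/4 + 5*k/12 + 1/12) = 0.
d = 4 from the (0,0,3) case.
Match coefficients ⇒ f(k) = k*(3*k**3 - k**2 - 2*k + 1)/12.
Certificate R = B(k−1)f/C = k*(3*k**3 - k**2 - 2*k + 1)/(12*k**3 + 15*k**2 + 5*k + 1) gives s_k = k*(-3*k**3 + k**2 + 2*k - 1).
Check: Δs_k = -12*k**3 - 15*k**2 - 5*k - 1. ✓
Σ_(k=2)^(10) t_k = s_(11) − s_(2) = -42361 − (-34) = -42327.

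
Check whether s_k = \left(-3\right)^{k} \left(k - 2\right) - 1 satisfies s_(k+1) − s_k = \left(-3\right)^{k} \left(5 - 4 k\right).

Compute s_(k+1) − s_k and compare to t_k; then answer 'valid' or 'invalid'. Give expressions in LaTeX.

Valid: the claim telescopes to t_k.

s_(k+1) = (-3)**(k + 1)*(k - 1) - 1
s_(k+1) − s_k = (-3)**k*(5 - 4*k)
(s_(k+1) − s_k) − t_k = 0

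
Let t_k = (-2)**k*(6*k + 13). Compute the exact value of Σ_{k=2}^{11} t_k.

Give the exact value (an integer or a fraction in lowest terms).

Σ = -110564

r(k) = 2*(-6*k - 19)/(6*k + 13) after simplifying.
Take A(k)=-2, B(k)=1, C(k)=k + 13/6.
Solve (-2)·f(k+1) − (1)·f(k) = k + 13/6.
deg f ≤ 1 (via 0,0,1).
Match coefficients ⇒ f(k) = -(2*k + 3)/6.
Then R = B(k−1)f/C = -(2*k + 3)/(6*k + 13), so s_k = R(k)·t_k = (-2)**k*(-2*k - 3).
s_(k+1) − s_k = (-2)**k*(6*k + 13) = t_k.
Evaluate s at k=12 and k=2: -110592 and -28; difference -110564.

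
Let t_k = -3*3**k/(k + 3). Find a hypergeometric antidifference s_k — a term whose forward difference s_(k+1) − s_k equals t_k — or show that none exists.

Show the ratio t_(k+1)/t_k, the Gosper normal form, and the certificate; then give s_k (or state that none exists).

no hypergeometric antidifference exists

The ratio is 3*(k + 3)/(k + 4).
Gosper form: A/B · C(k+1)/C(k) with A=3*k + 9, B=k + 4, C=1.
Solve (3*k + 9)·f(k+1) − (k + 3)·f(k) = 1.
deg f ≤ -1 (via 1,1,0).
d = -1 < 0 ⇒ no nonzero polynomial f; not summable.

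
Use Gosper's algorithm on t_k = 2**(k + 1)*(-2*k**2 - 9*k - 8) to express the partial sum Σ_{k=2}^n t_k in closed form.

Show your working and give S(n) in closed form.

S(n) = -8*2**n*n**2 - 20*2**n*n - 20*2**n + 96

r(k) = 2*(2*k**2 + 13*k + 19)/(2*k**2 + 9*k + 8) after simplifying.
Normal form (A,B,C) = (2, 1, k**2 + 9*k/2 + 4).
Need (2)·f(k+1) − (1)·f(k) = k**2 + 9*k/2 + 4.
d = 2 from the (0,0,2) case.
Coefficient equations give f(k) = (2*k**2 + k + 2)/2.
So s_k = (B(k−1)f/C)·t_k = ((2*k**2 + k + 2)/(2*k**2 + 9*k + 8))·t_k = 2**(k + 1)*(-2*k**2 - k - 2).
Check: Δs_k = 2**(k + 1)*(-2*k**2 - 9*k - 8). ✓
Σ_(k=2)^n t_k = s_(n+1) − s_(2) = (2**(n + 2)*(-2*n**2 - 5*n - 5)) − (-96), i.e. -8*2**n*n**2 - 20*2**n*n - 20*2**n + 96.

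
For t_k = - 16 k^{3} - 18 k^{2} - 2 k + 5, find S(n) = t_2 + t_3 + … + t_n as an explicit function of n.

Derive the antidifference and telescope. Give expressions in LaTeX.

S(n) = - 4 n^{4} - 14 n^{3} - 14 n^{2} + n + 31

Compute t_(k+1)/t_k: get (16*k**3 + 66*k**2 + 86*k + 31)/(16*k**3 + 18*k**2 + 2*k - 5).
Factor: A=1; B=1; C=k**3 + 9*k**2/8 + k/8 - 5/16.
f must satisfy (1)·f(k+1) − (1)·f(k) = k**3 + 9*k**2/8 + k/8 - 5/16.
Degrees (0,0,3) ⇒ d ≤ 4.
Match coefficients ⇒ f(k) = k*(2*k - 3)*(2*k**2 + 2*k + 1)/16.
Get s_k = R·t_k = k*(-4*k**3 + 2*k**2 + 4*k + 3) with R(k) = B(k−1)f(k)/C(k) = k*(2*k - 3)*(2*k**2 + 2*k + 1)/(16*k**3 + 18*k**2 + 2*k - 5).
s_(k+1) − s_k = -16*k**3 - 18*k**2 - 2*k + 5 = t_k.
Evaluate: s_(n+1) = -4*n**4 - 14*n**3 - 14*n**2 + n + 5; subtract s_(2) = -26 ⇒ S(n) = -4*n**4 - 14*n**3 - 14*n**2 + n + 31.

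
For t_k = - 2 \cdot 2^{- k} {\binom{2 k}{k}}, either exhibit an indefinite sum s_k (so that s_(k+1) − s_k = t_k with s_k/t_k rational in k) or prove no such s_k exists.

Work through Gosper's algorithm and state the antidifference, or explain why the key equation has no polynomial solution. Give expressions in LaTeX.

no hypergeometric antidifference exists

The ratio is (2*k + 1)/(k + 1).
Gosper form: A/B · C(k+1)/C(k) with A=2*k + 1, B=k + 1, C=1.
Solve (2*k + 1)·f(k+1) − (k)·f(k) = 1.
deg f ≤ -1 (via 1,1,0).
d = -1 < 0 ⇒ no nonzero polynomial f; not summable.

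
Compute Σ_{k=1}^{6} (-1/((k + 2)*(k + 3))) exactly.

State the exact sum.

Σ = -2/9

r(k) = (k + 2)/(k + 4) after simplifying.
Factor: A=k + 2; B=k + 4; C=1.
Key eq: (k + 2)·f(k+1) = (k + 3)·f(k) + (1).
Degrees (1,1,0) ⇒ d ≤ 1.
Match coefficients ⇒ f(k) = k/2.
So s_k = (B(k−1)f/C)·t_k = (k*(k + 3)/2)·t_k = -k/(2*k + 4).
Verify: -1/(k**2 + 5*k + 6) matches t_k.
Evaluate s at k=7 and k=1: -7/18 and -1/6; difference -2/9.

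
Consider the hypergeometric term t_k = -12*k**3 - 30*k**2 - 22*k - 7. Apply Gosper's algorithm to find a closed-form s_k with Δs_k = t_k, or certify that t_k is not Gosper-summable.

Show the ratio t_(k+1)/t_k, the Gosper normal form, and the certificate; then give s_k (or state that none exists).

Step 1: r(k) = (12*k**3 + 66*k**2 + 118*k + 71)/(12*k**3 + 30*k**2 + 22*k + 7).
Take A(k)=1, B(k)=1, C(k)=k**3 + 5*k**2/2 + 11*k/6 + 7/12.
Key eq: (1)·f(k+1) = (1)·f(k) + (k**3 + 5*k**2/2 + 11*k/6 + 7/12).
Degrees (0,0,3) ⇒ d ≤ 4.
Match coefficients ⇒ f(k) = k*(3*k**3 + 4*k**2 - k + 1)/12.
Then R = B(k−1)f/C = k*(3*k**3 + 4*k**2 - k + 1)/(12*k**3 + 30*k**2 + 22*k + 7), so s_k = R(k)·t_k = k*(-3*k**3 - 4*k**2 + k - 1).
s_(k+1) − s_k = -12*k**3 - 30*k**2 - 22*k - 7 = t_k.

s_k = k*(-3*k**3 - 4*k**2 + k - 1)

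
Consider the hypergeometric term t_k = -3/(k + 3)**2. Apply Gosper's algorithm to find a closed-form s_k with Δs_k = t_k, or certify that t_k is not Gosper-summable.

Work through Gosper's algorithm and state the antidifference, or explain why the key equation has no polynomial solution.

Ratio r(k) = (k + 3)**2/(k + 4)**2.
Take A(k)=k**2 + 6*k + 9, B(k)=k**2 + 8*k + 16, C(k)=1.
Set up (k**2 + 6*k + 9)·f(k+1) − (k**2 + 6*k + 9)·f(k) − (1) = 0.
deg f ≤ 0 (via 2,2,0).
Generic f = c0 gives residual -1; -1 = 0 cannot hold, so t_k is not Gosper-summable.

not Gosper-summable; s_k does not exist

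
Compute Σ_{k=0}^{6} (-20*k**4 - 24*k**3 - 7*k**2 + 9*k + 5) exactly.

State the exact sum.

Compute t_(k+1)/t_k: get (20*k**4 + 104*k**3 + 199*k**2 + 157*k + 37)/(20*k**4 + 24*k**3 + 7*k**2 - 9*k - 5).
So A=1 and B=1, with C=k**4 + 6*k**3/5 + 7*k**2/20 - 9*k/20 - 1/4.
f must satisfy (1)·f(k+1) − (1)·f(k) = k**4 + 6*k**3/5 + 7*k**2/20 - 9*k/20 - 1/4.
d = 5 from the (0,0,4) case.
A polynomial solution: f(k) = k**2*(4*k**3 - 4*k**2 - 3*k - 2)/20.
Certificate R = B(k−1)f/C = k**2*(4*k**3 - 4*k**2 - 3*k - 2)/(20*k**4 + 24*k**3 + 7*k**2 - 9*k - 5) gives s_k = k**2*(-4*k**3 + 4*k**2 + 3*k + 2).
Δs = -20*k**4 - 24*k**3 - 7*k**2 + 9*k + 5, as required.
Telescoping: Σ = s_(7) − s_(0) = -56497 − (0) = -56497.

Σ = -56497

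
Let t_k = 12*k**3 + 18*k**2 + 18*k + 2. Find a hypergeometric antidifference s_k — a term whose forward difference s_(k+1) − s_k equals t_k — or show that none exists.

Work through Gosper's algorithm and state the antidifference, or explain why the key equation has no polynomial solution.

s_k = k*(3*k**3 + 3*k - 4)

Ratio r(k) = (6*k**3 + 27*k**2 + 45*k + 25)/(6*k**3 + 9*k**2 + 9*k + 1).
Take A(k)=1, B(k)=1, C(k)=k**3 + 3*k**2/2 + 3*k/2 + 1/6.
f must satisfy (1)·f(k+1) − (1)·f(k) = k**3 + 3*k**2/2 + 3*k/2 + 1/6.
d = 4 from the (0,0,3) case.
Coefficient equations give f(k) = k*(3*k**3 + 3*k - 4)/12.
R(k) = B(k−1)·f(k)/C(k) = k*(3*k**3 + 3*k - 4)/(2*(6*k**3 + 9*k**2 + 9*k + 1)); s_k = R·t_k = k*(3*k**3 + 3*k - 4).
s_(k+1) − s_k = 12*k**3 + 18*k**2 + 18*k + 2 = t_k.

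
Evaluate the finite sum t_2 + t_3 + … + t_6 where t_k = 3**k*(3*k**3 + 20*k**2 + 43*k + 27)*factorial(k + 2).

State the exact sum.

Σ = 49997967552

The ratio is 3*(3*k**4 + 38*k**3 + 179*k**2 + 369*k + 279)/(3*k**3 + 20*k**2 + 43*k + 27).
Factor: A=3*k + 9; B=1; C=k**3 + 20*k**2/3 + 43*k/3 + 9.
Set up (3*k + 9)·f(k+1) − (1)·f(k) − (k**3 + 20*k**2/3 + 43*k/3 + 9) = 0.
d = 2 from the (1,0,3) case.
Solve for f: f(k) = k*(k + 2)/3 (degree 2 ≤ 2).
Get s_k = R·t_k = 3**k*k*(k + 2)*factorial(k + 2) with R(k) = B(k−1)f(k)/C(k) = k*(k + 2)/(3*k**3 + 20*k**2 + 43*k + 27).
s_(k+1) − s_k = 3**k*(3*k**3 + 20*k**2 + 43*k + 27)*factorial(k + 2) = t_k.
Σ_(k=2)^(6) t_k = s_(7) − s_(2) = 49997969280 − (1728) = 49997967552.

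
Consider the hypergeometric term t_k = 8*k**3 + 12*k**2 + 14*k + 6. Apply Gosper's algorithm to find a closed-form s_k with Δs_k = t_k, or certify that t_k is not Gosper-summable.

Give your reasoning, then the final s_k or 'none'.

t_(k+1)/t_k = (4*k**3 + 18*k**2 + 31*k + 20)/(4*k**3 + 6*k**2 + 7*k + 3).
Normal form (A,B,C) = (1, 1, k**3 + 3*k**2/2 + 7*k/4 + 3/4).
Solve (1)·f(k+1) − (1)·f(k) = k**3 + 3*k**2/2 + 7*k/4 + 3/4.
deg f ≤ 4 (via 0,0,3).
Solving with deg f ≤ 4: f(k) = k*(2*k**3 + 3*k + 1)/8.
So s_k = (B(k−1)f/C)·t_k = (k*(2*k**3 + 3*k + 1)/(2*(4*k**3 + 6*k**2 + 7*k + 3)))·t_k = k*(2*k**3 + 3*k + 1).
s_(k+1) − s_k = 8*k**3 + 12*k**2 + 14*k + 6 = t_k.

s_k = k*(2*k**3 + 3*k + 1)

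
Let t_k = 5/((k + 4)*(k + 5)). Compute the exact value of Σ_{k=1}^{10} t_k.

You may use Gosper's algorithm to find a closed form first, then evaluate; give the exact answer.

Σ = 2/3

r(k) = (k + 4)/(k + 6) after simplifying.
Normal form (A,B,C) = (k + 4, k + 6, 1).
Key eq: (k + 4)·f(k+1) = (k + 5)·f(k) + (1).
d = 1 from the (1,1,0) case.
Solving with deg f ≤ 1: f(k) = k/4.
Then R = B(k−1)f/C = k*(k + 5)/4, so s_k = R(k)·t_k = 5*k/(4*(k + 4)).
Check: Δs_k = 5/(k**2 + 9*k + 20). ✓
Telescoping: Σ = s_(11) − s_(1) = 11/12 − (1/4) = 2/3.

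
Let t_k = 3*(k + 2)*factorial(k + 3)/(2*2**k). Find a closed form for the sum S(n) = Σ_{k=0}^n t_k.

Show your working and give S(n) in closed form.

S(n) = -18 + 3*factorial(n + 4)/(2*2**n)

r(k) = (k + 3)*(k + 4)/(2*(k + 2)) after simplifying.
Gosper form: A/B · C(k+1)/C(k) with A=k/2 + 2, B=1, C=k + 2.
Need (k/2 + 2)·f(k+1) − (1)·f(k) = k + 2.
From deg A=1, deg B=0, deg C=1: d=0.
Match coefficients ⇒ f(k) = 2.
Then R = B(k−1)f/C = 2/(k + 2), so s_k = R(k)·t_k = 3*factorial(k + 3)/2**k.
s_(k+1) − s_k = 3*(k + 2)*factorial(k + 3)/(2*2**k) = t_k.
Telescope: S(n) = s_(n+1) − s_(0) = 3*2**(-n - 1)*factorial(n + 4) − (18) = -18 + 3*factorial(n + 4)/(2*2**n).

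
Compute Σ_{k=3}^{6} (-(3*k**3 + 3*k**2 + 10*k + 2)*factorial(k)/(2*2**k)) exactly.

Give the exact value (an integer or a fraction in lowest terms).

Σ = -11613/2

r(k) = (3*k**4 + 15*k**3 + 37*k**2 + 43*k + 18)/(2*(3*k**3 + 3*k**2 + 10*k + 2)) after simplifying.
So A=k/2 + 1/2 and B=1, with C=k**3 + k**2 + 10*k/3 + 2/3.
Need (k/2 + 1/2)·f(k+1) − (1)·f(k) = k**3 + k**2 + 10*k/3 + 2/3.
Bound: deg f ≤ 2.
Solve for f: f(k) = 2*(3*k**2 + 1)/3 (degree 2 ≤ 2).
Certificate R = B(k−1)f/C = 2*(3*k**2 + 1)/(3*k**3 + 3*k**2 + 10*k + 2) gives s_k = -(3*k**2 + 1)*factorial(k)/2**k.
s_(k+1) − s_k = -(3*k**3 + 3*k**2 + 10*k + 2)*factorial(k)/(2*2**k) = t_k.
Telescoping: Σ = s_(7) − s_(3) = -11655/2 − (-21) = -11613/2.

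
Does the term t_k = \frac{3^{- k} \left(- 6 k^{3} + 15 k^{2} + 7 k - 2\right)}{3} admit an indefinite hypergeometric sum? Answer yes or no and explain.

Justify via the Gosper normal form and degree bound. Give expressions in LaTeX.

Ratio r(k) = (6*k**3 + 3*k**2 - 19*k - 14)/(3*(6*k**3 - 15*k**2 - 7*k + 2)).
Factor: A=1/3; B=1; C=k**3 - 5*k**2/2 - 7*k/6 + 1/3.
f must satisfy (1/3)·f(k+1) − (1)·f(k) = k**3 - 5*k**2/2 - 7*k/6 + 1/3.
Bound: deg f ≤ 3.
Solve for f: f(k) = -k*(3*k**2 - 3*k - 2)/2 (degree 3 ≤ 3).
Then R = B(k−1)f/C = -3*k*(3*k**2 - 3*k - 2)/(6*k**3 - 15*k**2 - 7*k + 2), so s_k = R(k)·t_k = k*(3*k**2 - 3*k - 2)/3**k.
Δs = (-6*k**3 + 15*k**2 + 7*k - 2)/(3*3**k), as required.

Yes. s_k = 3^{- k} k \left(3 k^{2} - 3 k - 2\right).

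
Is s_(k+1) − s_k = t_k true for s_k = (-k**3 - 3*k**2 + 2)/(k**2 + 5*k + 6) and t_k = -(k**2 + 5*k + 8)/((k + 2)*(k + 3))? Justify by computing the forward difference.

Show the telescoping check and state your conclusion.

Invalid: residual 2*(3*k + 10)/(k**3 + 9*k**2 + 26*k + 24) ≠ 0.

s_(k+1) = (-(k + 1)**3 - 3*(k + 1)**2 + 2)/(5*k + (k + 1)**2 + 11)
s_(k+1) − s_k = (-k**2 - 6*k - 4)/(k**2 + 6*k + 8)
(s_(k+1) − s_k) − t_k = 2*(3*k + 10)/(k**3 + 9*k**2 + 26*k + 24)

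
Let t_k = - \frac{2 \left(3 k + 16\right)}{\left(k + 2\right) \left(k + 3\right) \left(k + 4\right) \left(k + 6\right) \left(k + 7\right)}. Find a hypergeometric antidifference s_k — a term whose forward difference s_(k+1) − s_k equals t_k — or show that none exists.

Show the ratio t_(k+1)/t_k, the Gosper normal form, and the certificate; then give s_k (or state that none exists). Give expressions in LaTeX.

s_k = \frac{k \left(- k^{2} - 11 k - 36\right)}{18 \left(k^{3} + 11 k^{2} + 36 k + 36\right)}

The ratio is (k + 2)*(k + 6)*(3*k + 19)/((k + 5)*(k + 8)*(3*k + 16)).
Take A(k)=k + 2, B(k)=k + 8, C(k)=k**2 + 31*k/3 + 80/3.
Solve (k + 2)·f(k+1) − (k + 7)·f(k) = k**2 + 31*k/3 + 80/3.
deg f ≤ 5 (via 1,1,2).
Solving with deg f ≤ 5: f(k) = k*(k + 4)*(k + 5)*(k**2 + 11*k + 36)/108.
So s_k = (B(k−1)f/C)·t_k = (k*(k + 4)*(k + 7)*(k**2 + 11*k + 36)/(36*(3*k + 16)))·t_k = k*(-k**2 - 11*k - 36)/(18*(k**3 + 11*k**2 + 36*k + 36)).
Verify: 2*(-3*k - 16)/(k**5 + 22*k**4 + 185*k**3 + 740*k**2 + 1404*k + 1008) matches t_k.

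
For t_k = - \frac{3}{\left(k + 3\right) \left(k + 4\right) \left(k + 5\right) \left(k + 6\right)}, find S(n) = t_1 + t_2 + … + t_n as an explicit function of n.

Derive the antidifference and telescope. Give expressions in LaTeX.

Ratio r(k) = (k + 3)/(k + 7).
Factor: A=k + 3; B=k + 7; C=1.
Solve (k + 3)·f(k+1) − (k + 6)·f(k) = 1.
Bound: deg f ≤ 3.
Match coefficients ⇒ f(k) = k*(k**2 + 12*k + 47)/180.
Then R = B(k−1)f/C = k*(k + 6)*(k**2 + 12*k + 47)/180, so s_k = R(k)·t_k = k*(-k**2 - 12*k - 47)/(60*(k + 3)*(k + 4)*(k + 5)).
Check: Δs_k = -3/(k**4 + 18*k**3 + 119*k**2 + 342*k + 360). ✓
Telescope: S(n) = s_(n+1) − s_(1) = (-n**3 - 15*n**2 - 74*n - 60)/(60*(n**3 + 15*n**2 + 74*n + 120)) − (-1/120) = n*(-n**2 - 15*n - 74)/(120*(n**3 + 15*n**2 + 74*n + 120)).

S(n) = \frac{n \left(- n^{2} - 15 n - 74\right)}{120 \left(n^{3} + 15 n^{2} + 74 n + 120\right)}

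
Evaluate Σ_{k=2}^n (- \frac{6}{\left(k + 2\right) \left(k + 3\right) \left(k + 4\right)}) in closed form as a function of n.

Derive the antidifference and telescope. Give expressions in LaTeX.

S(n) = \frac{3 \left(- n^{2} - 7 n + 8\right)}{20 \left(n^{2} + 7 n + 12\right)}

Ratio r(k) = (k + 2)/(k + 5).
A = k + 2, B = k + 5, C = 1.
Key eq: (k + 2)·f(k+1) = (k + 4)·f(k) + (1).
deg f ≤ 2 (via 1,1,0).
Coefficient equations give f(k) = k*(k + 5)/12.
Certificate R = B(k−1)f/C = k*(k + 4)*(k + 5)/12 gives s_k = k*(-k - 5)/(2*(k + 2)*(k + 3)).
Δs = -6/(k**3 + 9*k**2 + 26*k + 24), as required.
Σ_(k=2)^n t_k = s_(n+1) − s_(2) = ((-n**2 - 7*n - 6)/(2*(n**2 + 7*n + 12))) − (-7/20), i.e. 3*(-n**2 - 7*n + 8)/(20*(n**2 + 7*n + 12)).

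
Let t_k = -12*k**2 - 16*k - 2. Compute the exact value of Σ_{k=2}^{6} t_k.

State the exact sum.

r(k) = (6*k**2 + 20*k + 15)/(6*k**2 + 8*k + 1) after simplifying.
Factor: A=1; B=1; C=k**2 + 4*k/3 + 1/6.
Need (1)·f(k+1) − (1)·f(k) = k**2 + 4*k/3 + 1/6.
deg f ≤ 3 (via 0,0,2).
Coefficient equations give f(k) = k*(2*k**2 + k - 2)/6.
So s_k = (B(k−1)f/C)·t_k = (k*(2*k**2 + k - 2)/(6*k**2 + 8*k + 1))·t_k = 2*k*(-2*k**2 - k + 2).
Verify: -12*k**2 - 16*k - 2 matches t_k.
Telescoping: Σ = s_(7) − s_(2) = -1442 − (-32) = -1410.

Σ = -1410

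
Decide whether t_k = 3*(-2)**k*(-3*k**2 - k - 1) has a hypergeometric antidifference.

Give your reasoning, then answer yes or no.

Yes. s_k = (-2)**k*(3*k**2 - 3*k + 1).

The ratio is 2*(-3*k**2 - 7*k - 5)/(3*k**2 + k + 1).
So A=-2 and B=1, with C=k**2 + k/3 + 1/3.
Set up (-2)·f(k+1) − (1)·f(k) − (k**2 + k/3 + 1/3) = 0.
From deg A=0, deg B=0, deg C=2: d=2.
A polynomial solution: f(k) = -(3*k**2 - 3*k + 1)/9.
Certificate R = B(k−1)f/C = -(3*k**2 - 3*k + 1)/(3*(3*k**2 + k + 1)) gives s_k = (-2)**k*(3*k**2 - 3*k + 1).
s_(k+1) − s_k = 3*(-2)**k*(-3*k**2 - k - 1) = t_k.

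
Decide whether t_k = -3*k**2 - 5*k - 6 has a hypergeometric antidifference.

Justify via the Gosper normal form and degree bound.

Step 1: r(k) = (3*k**2 + 11*k + 14)/(3*k**2 + 5*k + 6).
Take A(k)=1, B(k)=1, C(k)=k**2 + 5*k/3 + 2.
Need (1)·f(k+1) − (1)·f(k) = k**2 + 5*k/3 + 2.
d = 3 from the (0,0,2) case.
A polynomial solution: f(k) = k*(k**2 + k + 4)/3.
Certificate R = B(k−1)f/C = k*(k**2 + k + 4)/(3*k**2 + 5*k + 6) gives s_k = k*(-k**2 - k - 4).
Check: Δs_k = -3*k**2 - 5*k - 6. ✓

Yes. s_k = k*(-k**2 - k - 4).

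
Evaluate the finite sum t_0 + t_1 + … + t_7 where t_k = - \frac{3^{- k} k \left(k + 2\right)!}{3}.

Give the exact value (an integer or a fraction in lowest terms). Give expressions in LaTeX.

Σ = -44638/81

Step 1: r(k) = (k + 1)*(k + 3)/(3*k).
A = k/3 + 1, B = 1, C = k.
Set up (k/3 + 1)·f(k+1) − (1)·f(k) − (k) = 0.
From deg A=1, deg B=0, deg C=1: d=0.
Match coefficients ⇒ f(k) = 3.
So s_k = (B(k−1)f/C)·t_k = (3/k)·t_k = -factorial(k + 2)/3**k.
Check: Δs_k = -k*factorial(k + 2)/(3*3**k). ✓
Telescoping: Σ = s_(8) − s_(0) = -44800/81 − (-2) = -44638/81.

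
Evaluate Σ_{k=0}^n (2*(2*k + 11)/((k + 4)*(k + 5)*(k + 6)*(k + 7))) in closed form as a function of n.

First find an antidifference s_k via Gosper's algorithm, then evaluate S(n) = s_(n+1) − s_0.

Ratio r(k) = (k + 4)*(2*k + 13)/((k + 8)*(2*k + 11)).
So A=k + 4 and B=k + 8, with C=k + 11/2.
Solve (k + 4)·f(k+1) − (k + 7)·f(k) = k + 11/2.
From deg A=1, deg B=1, deg C=1: d=3.
Match coefficients ⇒ f(k) = k*(k + 5)*(k + 10)/48.
Certificate R = B(k−1)f/C = k*(k + 5)*(k + 7)*(k + 10)/(24*(2*k + 11)) gives s_k = k*(k + 10)/(12*(k**2 + 10*k + 24)).
Check: Δs_k = 2*(2*k + 11)/(k**4 + 22*k**3 + 179*k**2 + 638*k + 840). ✓
Telescope: S(n) = s_(n+1) − s_(0) = (n**2 + 12*n + 11)/(12*(n**2 + 12*n + 35)) − (0) = (n**2 + 12*n + 11)/(12*(n**2 + 12*n + 35)).

S(n) = (n**2 + 12*n + 11)/(12*(n**2 + 12*n + 35))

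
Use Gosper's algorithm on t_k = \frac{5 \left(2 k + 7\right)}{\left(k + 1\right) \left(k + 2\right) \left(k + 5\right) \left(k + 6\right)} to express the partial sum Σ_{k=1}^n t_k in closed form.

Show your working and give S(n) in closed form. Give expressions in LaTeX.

S(n) = \frac{5 n \left(n + 8\right)}{12 \left(n^{2} + 8 n + 12\right)}

Compute t_(k+1)/t_k: get (k + 1)*(k + 5)*(2*k + 9)/((k + 3)*(k + 7)*(2*k + 7)).
Gosper form: A/B · C(k+1)/C(k) with A=k + 1, B=k + 7, C=k**3 + 21*k**2/2 + 73*k/2 + 42.
Key eq: (k + 1)·f(k+1) = (k + 6)·f(k) + (k**3 + 21*k**2/2 + 73*k/2 + 42).
Bound: deg f ≤ 5.
A polynomial solution: f(k) = k*(k + 2)*(k + 3)*(k + 4)*(k + 6)/10.
Then R = B(k−1)f/C = k*(k + 2)*(k + 6)**2/(5*(2*k + 7)), so s_k = R(k)·t_k = k*(k + 6)/(k**2 + 6*k + 5).
Δs = 5*(2*k + 7)/(k**4 + 14*k**3 + 65*k**2 + 112*k + 60), as required.
Σ_(k=1)^n t_k = s_(n+1) − s_(1) = ((n**2 + 8*n + 7)/(n**2 + 8*n + 12)) − (7/12), i.e. 5*n*(n + 8)/(12*(n**2 + 8*n + 12)).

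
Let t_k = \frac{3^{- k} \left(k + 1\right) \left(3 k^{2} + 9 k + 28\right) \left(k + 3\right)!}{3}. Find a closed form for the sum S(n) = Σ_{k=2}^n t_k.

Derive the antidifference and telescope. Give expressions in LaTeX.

Step 1: r(k) = (k + 2)*(k + 4)*(9*k + 3*(k + 1)**2 + 37)/(3*(k + 1)*(3*k**2 + 9*k + 28)).
Take A(k)=k/3 + 4/3, B(k)=1, C(k)=k**3 + 4*k**2 + 37*k/3 + 28/3.
Key eq: (k/3 + 4/3)·f(k+1) = (1)·f(k) + (k**3 + 4*k**2 + 37*k/3 + 28/3).
deg f ≤ 2 (via 1,0,3).
Match coefficients ⇒ f(k) = 3*k**2 + 3*k + 4.
R(k) = B(k−1)·f(k)/C(k) = 3*(3*k**2 + 3*k + 4)/((k + 1)*(3*k**2 + 9*k + 28)); s_k = R·t_k = (3*k**2 + 3*k + 4)*factorial(k + 3)/3**k.
Check: Δs_k = (k + 1)*(3*k**2 + 9*k + 28)*factorial(k + 3)/(3*3**k). ✓
Telescope: S(n) = s_(n+1) − s_(2) = 3**(-n - 1)*(3*n**2 + 9*n + 10)*factorial(n + 4) − (880/3) = 3**(-n - 1)*(-880*3**n + 3*n**6*factorial(n) + 39*n**5*factorial(n) + 205*n**4*factorial(n) + 565*n**3*factorial(n) + 872*n**2*factorial(n) + 716*n*factorial(n) + 240*factorial(n)).

S(n) = 3^{- n - 1} \left(- 880 \cdot 3^{n} + 3 n^{6} n! + 39 n^{5} n! + 205 n^{4} n! + 565 n^{3} n! + 872 n^{2} n! + 716 n n! + 240 n!\right)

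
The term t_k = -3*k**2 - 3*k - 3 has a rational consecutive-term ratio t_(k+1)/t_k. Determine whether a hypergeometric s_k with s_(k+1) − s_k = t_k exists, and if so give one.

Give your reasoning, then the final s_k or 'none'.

s_k = k*(-k**2 - 2)

Step 1: r(k) = (k + (k + 1)**2 + 2)/(k**2 + k + 1).
A = 1, B = 1, C = k**2 + k + 1.
Solve (1)·f(k+1) − (1)·f(k) = k**2 + k + 1.
From deg A=0, deg B=0, deg C=2: d=3.
A polynomial solution: f(k) = k*(k**2 + 2)/3.
So s_k = (B(k−1)f/C)·t_k = (k*(k**2 + 2)/(3*(k**2 + k + 1)))·t_k = k*(-k**2 - 2).
Check: Δs_k = -3*k**2 - 3*k - 3. ✓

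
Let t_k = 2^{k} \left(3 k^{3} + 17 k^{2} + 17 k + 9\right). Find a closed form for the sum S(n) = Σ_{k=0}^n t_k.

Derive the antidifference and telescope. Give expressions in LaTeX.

S(n) = 6 \cdot 2^{n} n^{3} + 16 \cdot 2^{n} n^{2} + 20 \cdot 2^{n} n + 8 \cdot 2^{n} + 1

Step 1: r(k) = 2*(3*k**3 + 26*k**2 + 60*k + 46)/(3*k**3 + 17*k**2 + 17*k + 9).
A = 2, B = 1, C = k**3 + 17*k**2/3 + 17*k/3 + 3.
f must satisfy (2)·f(k+1) − (1)·f(k) = k**3 + 17*k**2/3 + 17*k/3 + 3.
d = 3 from the (0,0,3) case.
Solving with deg f ≤ 3: f(k) = (3*k - 1)*(k**2 + 1)/3.
Get s_k = R·t_k = 2**k*(3*k**3 - k**2 + 3*k - 1) with R(k) = B(k−1)f(k)/C(k) = (3*k - 1)*(k**2 + 1)/(3*k**3 + 17*k**2 + 17*k + 9).
Verify: 2**k*(3*k**3 + 17*k**2 + 17*k + 9) matches t_k.
Telescope: S(n) = s_(n+1) − s_(0) = 2**(n + 1)*(3*n**3 + 8*n**2 + 10*n + 4) − (-1) = 6*2**n*n**3 + 16*2**n*n**2 + 20*2**n*n + 8*2**n + 1.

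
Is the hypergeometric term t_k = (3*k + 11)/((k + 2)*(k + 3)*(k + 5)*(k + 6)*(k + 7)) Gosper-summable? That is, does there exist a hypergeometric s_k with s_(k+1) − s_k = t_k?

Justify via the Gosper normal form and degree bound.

t_(k+1)/t_k = (k + 2)*(k + 5)*(3*k + 14)/((k + 4)*(k + 8)*(3*k + 11)).
Normal form (A,B,C) = (k + 2, k + 8, k**2 + 23*k/3 + 44/3).
Solve (k + 2)·f(k+1) − (k + 7)·f(k) = k**2 + 23*k/3 + 44/3.
Degrees (1,1,2) ⇒ d ≤ 5.
Coefficient equations give f(k) = k*(k + 3)*(k + 4)*(k**2 + 13*k + 52)/180.
R(k) = B(k−1)·f(k)/C(k) = k*(k + 3)*(k + 7)*(k**2 + 13*k + 52)/(60*(3*k + 11)); s_k = R·t_k = k*(k**2 + 13*k + 52)/(60*(k**3 + 13*k**2 + 52*k + 60)).
Verify: (3*k + 11)/(k**5 + 23*k**4 + 203*k**3 + 853*k**2 + 1692*k + 1260) matches t_k.

Yes. s_k = k*(k**2 + 13*k + 52)/(60*(k**3 + 13*k**2 + 52*k + 60)).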